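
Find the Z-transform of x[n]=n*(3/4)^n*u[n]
Using the property Z{n*a^n*u[n]}=az/(z-a)^2
With a=3/4: X(z)=(3/4)z/(z - 3/4)^2, |z| > 3/4

Answer: (3/4)z/(z - 3/4)^2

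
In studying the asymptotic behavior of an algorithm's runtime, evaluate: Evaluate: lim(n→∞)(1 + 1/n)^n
This is the definition of e^1: lim(1+1/n)^n = e^1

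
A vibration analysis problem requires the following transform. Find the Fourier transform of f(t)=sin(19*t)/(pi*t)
sin(W*t)/(pi*t)=(W/pi)*sinc(W*t/pi) is the impulse response of the ideal low-pass filter with cutoff W (here W=19).
Its Fourier transform is a rectangular function:
F(omega)=1 for |omega| < 19, 0 otherwise

Answer: rect(omega/38) [i.e., 1 for |omega| < 19, 0 otherwise]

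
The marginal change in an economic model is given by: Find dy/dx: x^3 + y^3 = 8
Differentiate: 3x^2+3y^2·(dy/dx)=0
dy/dx=-3x^2/(3y^2)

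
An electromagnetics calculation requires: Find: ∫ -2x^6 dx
Using power rule: ∫ -2x^6 dx=-2/7 x^7+C=(-2/7)x^7+C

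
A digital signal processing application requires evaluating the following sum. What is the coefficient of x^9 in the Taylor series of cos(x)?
cos(x) has only even powers. Coefficient of x^9=0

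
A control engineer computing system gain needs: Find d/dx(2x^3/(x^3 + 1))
Quotient rule: (f/g)' = (f'g - fg')/g²
f = 2x^3, f' = 6x^2
g = x^3 + 1, g' = 3x^2

Answer: (6x^2·(x^3 + 1) - 6x^5)/(x^3 + 1)²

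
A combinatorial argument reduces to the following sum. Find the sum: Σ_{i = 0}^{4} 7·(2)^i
Geometric series: S = a(1 - r^n)/(1 - r)
a = 7, r = 2, n = 5
S = 7(1-32)/-1 = 217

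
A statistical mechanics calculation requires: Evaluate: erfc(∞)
erfc(x)=1 - erf(x); erfc(∞)=1 - erf(∞)=1 - 1=0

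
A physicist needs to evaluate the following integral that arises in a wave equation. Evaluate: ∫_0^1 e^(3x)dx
Antiderivative: (1/3)e^(3x)
Evaluate: (1/3)(e^3-1)

Answer: (e^3-1)/3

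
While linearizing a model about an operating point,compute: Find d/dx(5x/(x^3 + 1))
Quotient rule: (f/g)'=(f'g - fg')/g²
f=5x, f'=5
g=x^3 + 1, g'=3x^2

Answer: (5·(x^3 + 1) - 15x^3)/(x^3 + 1)²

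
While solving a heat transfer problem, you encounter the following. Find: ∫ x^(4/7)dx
Power rule: ∫ x^(4/7) dx=x^(11/7)/(11/7)+C

Answer: (7/11)·x^(11/7)+C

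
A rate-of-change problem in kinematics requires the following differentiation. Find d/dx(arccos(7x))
d/dx[arccos(u)] = -u'/√(1-u²), u = 7x, u' = 7

Answer: -7/√(1 - 49x²)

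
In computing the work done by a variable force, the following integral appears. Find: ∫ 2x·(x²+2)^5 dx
Let u=x²+2, du=2x dx
∫ u^5 du=u^6/6+C

Answer: (x²+2)^6/6+C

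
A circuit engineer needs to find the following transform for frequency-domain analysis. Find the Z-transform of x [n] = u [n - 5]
Using the time-shift property: Z{u[n-5]} = z^(-5) * z/(z-1)
= z^(-4)/(z-1)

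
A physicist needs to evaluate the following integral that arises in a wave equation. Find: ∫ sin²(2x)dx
Using identity sin²(u)=(1 - cos(2u))/2:
∫ (1 - cos(4x))/2 dx=x/2 - sin(4x)/8 + C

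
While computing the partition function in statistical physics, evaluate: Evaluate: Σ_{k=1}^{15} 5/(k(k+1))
Partial fractions: 5/(k(k+1)) = 5/k - 5/(k+1)
Telescoping sum: 5(1-1/16) = 5·15/16

Answer: 75/16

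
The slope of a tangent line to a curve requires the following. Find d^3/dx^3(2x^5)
Apply power rule 3 times:
d^1: 10x^4
d^2: 40x^3
d^3: 120x^2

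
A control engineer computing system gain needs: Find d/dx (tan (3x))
Chain rule: d/dx[tan(u)]=sec²(u)·u' where u=3x
u'=3

Answer: 3·sec²(3x)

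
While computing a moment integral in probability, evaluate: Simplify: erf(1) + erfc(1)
By definition erfc(x) = 1 - erf(x)
erf(1)+erfc(1) = erf(1)+1 - erf(1) = 1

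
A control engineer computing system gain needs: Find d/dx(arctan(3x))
d/dx[arctan(u)] = u'/(1+u²), u = 3x, u' = 3

Answer: 3/(1+9x²)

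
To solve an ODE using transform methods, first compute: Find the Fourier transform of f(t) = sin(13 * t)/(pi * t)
sin(W * t)/(pi * t)=(W/pi) * sinc(W * t/pi) is the impulse response of the ideal low-pass filter with cutoff W (here W=13).
Its Fourier transform is a rectangular function:
F(omega)=1 for |omega| < 13, 0 otherwise

Answer: rect(omega/26) [i.e., 1 for |omega| < 13, 0 otherwise]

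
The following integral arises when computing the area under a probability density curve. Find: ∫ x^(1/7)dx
Power rule: ∫ x^(1/7) dx=x^(8/7)/(8/7) + C

Answer: (7/8)·x^(8/7) + C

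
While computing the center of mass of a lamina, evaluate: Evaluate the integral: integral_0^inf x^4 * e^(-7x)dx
This is a Gamma integral. Substitute u = 7x (du = 7 dx):
integral_0^inf x^4 * e^(-7x) dx = (1/7^5) integral_0^inf u^4 * e^(-u) du
= Gamma(5)/7^5 = 4!/7^5 = 24/16807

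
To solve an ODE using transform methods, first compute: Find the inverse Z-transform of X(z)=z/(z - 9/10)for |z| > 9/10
Standard pair: z/(z-a) <-> a^n * u[n] for causal signals
With a = 9/10: x[n] = (9/10)^n * u[n]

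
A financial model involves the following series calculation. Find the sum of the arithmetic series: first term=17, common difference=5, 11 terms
Last term: a_n = 17+(11-1)·5 = 67
Sum = n(a_1+a_n)/2 = 11(17+67)/2 = 462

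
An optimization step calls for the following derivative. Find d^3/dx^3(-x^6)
Apply power rule 3 times:
d^1: -6x^5
d^2: -30x^4
d^3: -120x^3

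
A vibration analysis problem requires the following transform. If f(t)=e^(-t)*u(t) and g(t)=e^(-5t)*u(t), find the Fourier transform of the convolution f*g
By the convolution theorem: F{f*g} = F(omega)*G(omega)
F(omega) = 1/(1 + j*omega), G(omega) = 1/(5 + j*omega)
F{f*g} = 1/((1 + j*omega)(5 + j*omega))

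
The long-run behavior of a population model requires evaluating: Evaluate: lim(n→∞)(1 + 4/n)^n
This is the definition of e^4: lim(1 + 4/n)^n = e^4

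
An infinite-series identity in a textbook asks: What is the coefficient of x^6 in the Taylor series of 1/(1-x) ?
1/(1-x)=Σ x^n for |x|<1
All coefficients are 1

Answer: 1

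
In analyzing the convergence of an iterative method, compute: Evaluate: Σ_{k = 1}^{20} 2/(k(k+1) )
Partial fractions: 2/(k(k + 1))=2/k - 2/(k + 1)
Telescoping sum: 2(1 - 1/21)=2·20/21

Answer: 40/21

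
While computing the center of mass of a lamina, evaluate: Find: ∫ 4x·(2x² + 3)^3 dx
Let u=2x²+3, du=4x dx
∫ u^3 du=u^4/4+C

Answer: (2x²+3)^4/4+C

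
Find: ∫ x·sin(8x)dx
By parts: u = x, dv = sin(8x) dx
du = dx, v = -cos(8x)/8
= -x·cos(8x)/8+sin(8x)/8²+C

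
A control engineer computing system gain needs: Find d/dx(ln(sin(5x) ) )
Chain rule: d/dx[ln(u)]=u'/u where u=sin(5x)
u'=5cos(5x)

Answer: (5cos(5x))/(sin(5x))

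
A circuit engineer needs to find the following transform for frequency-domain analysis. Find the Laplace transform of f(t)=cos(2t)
L{cos(wt)} = s/(s²+w²)
L{cos(2t)} = s/(s²+4)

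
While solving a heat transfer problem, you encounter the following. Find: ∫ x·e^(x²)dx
Let u=x², du=2x dx
∫ (1/2)e^u du=e^u/2 + C

Answer: e^(x²)/2 + C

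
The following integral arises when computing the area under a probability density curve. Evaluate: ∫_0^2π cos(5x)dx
Antiderivative: sin(5x)/5
Evaluate at bounds: [sin(5·2π)/5] - [sin(5·0)/5]
=((0) - (0))/5=0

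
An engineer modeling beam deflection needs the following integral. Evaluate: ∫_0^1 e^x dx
Antiderivative: e^x
Evaluate: (e^1-1)

Answer: e^1-1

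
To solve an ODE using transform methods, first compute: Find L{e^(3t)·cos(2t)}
First shifting: L{e^(at)f(t)} = F(s-a)
L{cos(2t)} = s/(s²+4)
Shift: (s-3)/((s-3)²+4)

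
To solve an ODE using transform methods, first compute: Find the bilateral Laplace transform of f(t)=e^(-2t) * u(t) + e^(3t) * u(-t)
For e^(-2t)*u(t): L = 1/(s + 2), Re(s) > -2
For e^(3t)*u(-t): L = -1/(s-3), Re(s) < 3
Combined: F(s) = 1/(s + 2) - 1/(s-3), -2 < Re(s) < 3

Answer: 1/(s + 2) - 1/(s-3), ROC: -2 < Re(s) < 3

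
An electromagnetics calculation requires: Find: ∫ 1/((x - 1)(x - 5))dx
Partial fractions: 1/((x-1)(x-5)) = A/(x-1)+B/(x-5)
A = -1/4, B = 1/4
∫ [-1/4· 1/(x-1)+1/4· 1/(x-5)] dx
= (1/4)[ln|x-5| - ln|x-1|]+C

Answer: (1/4)·ln|(x-5)/(x-1)|+C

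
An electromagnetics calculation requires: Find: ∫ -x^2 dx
Using power rule: ∫ -x^2 dx = -1/3 x^3 + C = (-1/3)x^3 + C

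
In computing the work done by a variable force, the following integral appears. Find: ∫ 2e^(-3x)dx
Since d/dx[e^(-3x)] = -3e^(-3x), we get -2/3 e^(-3x) + C

Answer: (-2/3)e^(-3x) + C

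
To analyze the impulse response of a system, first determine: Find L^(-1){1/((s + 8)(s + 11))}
Partial fractions: 1/((s + 8)(s + 11))=A/(s + 8) + B/(s + 11)
Cover-up: A=1/(s + 11)|_{s=-8}=1/3; B=1/(s + 8)|_{s=-11}=-1/3
L^(-1)=(1/3)e^(-8t) - (1/3)e^(-11t)

Answer: (1/3)(e^(-8t) - e^(-11t))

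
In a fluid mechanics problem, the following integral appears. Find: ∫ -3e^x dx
Since d/dx[e^x]=+ e^x, we get -3e^x + C

Answer: -3e^x + C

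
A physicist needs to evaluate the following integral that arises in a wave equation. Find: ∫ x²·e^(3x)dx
Integration by parts twice:
First: u = x², dv = e^(3x) dx => x²e^(3x)/3 - (2/3)∫ xe^(3x) dx
Second (∫ xe^(3x) dx): xe^(3x)/3 - e^(3x)/9
Combining: e^(3x)(x²/3 - 2x/9 + 2/27) + C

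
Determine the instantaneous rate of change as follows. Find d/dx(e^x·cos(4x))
Product rule: (fg)'=f'g+fg'
f=e^x, f'=e^x
g=cos(4x), g'=-4·sin(4x)

Answer: e^x·cos(4x)-4·e^x·sin(4x)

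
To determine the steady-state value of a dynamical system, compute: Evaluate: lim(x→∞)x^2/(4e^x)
Apply L'Hôpital 2 times (∞/∞ each time):
Eventually get 2!/(4e^x) → 0

Answer: 0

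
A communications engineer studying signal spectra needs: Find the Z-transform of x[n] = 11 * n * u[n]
Z{n*u[n]}=z/(z-1)^2
By linearity: Z{11*n*u[n]}=11z/(z-1)^2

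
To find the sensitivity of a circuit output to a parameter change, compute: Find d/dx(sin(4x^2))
Chain rule: d/dx[sin(u)]=cos(u)·u' where u=4x^2
u'=8x

Answer: 8x·cos(4x^2)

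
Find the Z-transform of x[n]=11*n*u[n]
Z{n*u[n]} = z/(z-1)^2
By linearity: Z{11*n*u[n]} = 11z/(z-1)^2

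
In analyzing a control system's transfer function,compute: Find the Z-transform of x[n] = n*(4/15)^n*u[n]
Using the property Z{n * a^n * u[n]} = az/(z-a)^2
With a = 4/15: X(z) = (4/15)z/(z - 4/15)^2, |z| > 4/15

Answer: (4/15)z/(z - 4/15)^2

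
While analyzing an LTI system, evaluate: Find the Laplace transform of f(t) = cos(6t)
L{cos(wt)} = s/(s²+w²)
L{cos(6t)} = s/(s²+36)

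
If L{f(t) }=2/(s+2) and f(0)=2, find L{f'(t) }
L{f'(t)}=s·F(s) - f(0)=2s/(s+2)-2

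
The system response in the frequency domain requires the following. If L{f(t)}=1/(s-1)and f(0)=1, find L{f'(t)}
L{f'(t)}=s·F(s) - f(0)=s/(s-1) - 1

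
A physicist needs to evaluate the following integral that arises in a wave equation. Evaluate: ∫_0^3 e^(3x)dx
Antiderivative: (1/3)e^(3x)
Evaluate: (1/3)(e^9 - 1)

Answer: (e^9 - 1)/3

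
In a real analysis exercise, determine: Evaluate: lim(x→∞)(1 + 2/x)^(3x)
Rewrite as [(1 + 2/x)^x]^3.
lim(1 + 2/x)^x=e^2, so limit=(e^2)^3=e^6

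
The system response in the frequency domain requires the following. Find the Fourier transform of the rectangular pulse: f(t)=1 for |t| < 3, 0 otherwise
F(omega)=integral from -3 to 3 of e^(-j * omega * t) dt
=2 * sin(3 * omega)/omega=6 * sinc(3 * omega/pi)

Answer: 2 * sin(3 * omega)/omega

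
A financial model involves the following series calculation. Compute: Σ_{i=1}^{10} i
Using formula: Σ i^1 = n(n+1)/2 = 10·11/2 = 55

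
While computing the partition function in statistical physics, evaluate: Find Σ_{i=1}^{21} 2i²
=2·n(n + 1)(2n + 1)/6=2·21·22·43/6=6622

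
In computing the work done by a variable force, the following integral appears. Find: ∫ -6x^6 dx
Using power rule: ∫ -6x^6 dx = -6/7 x^7+C = (-6/7)x^7+C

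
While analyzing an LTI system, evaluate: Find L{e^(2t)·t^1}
First shifting: L{e^(at)f(t)}=F(s-a)
L{t^1}=1/s^2
Shift s → s-2: 1/(s-2)^2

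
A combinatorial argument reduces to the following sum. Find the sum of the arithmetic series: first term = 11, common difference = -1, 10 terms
Last term: a_n = 11 + (10 - 1)·-1 = 2
Sum = n(a_1 + a_n)/2 = 10(11 + 2)/2 = 65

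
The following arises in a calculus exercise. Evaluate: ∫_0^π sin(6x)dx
Antiderivative: -cos(6x)/6
Evaluate at bounds: [-cos(6·π)/6] - [-cos(6·0)/6]
=(-(1)+(1))/6=0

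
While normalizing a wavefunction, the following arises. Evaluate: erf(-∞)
erf(-∞) = -1 (the error function is odd, so erf(-∞) = -erf(∞) = -1)

Answer: -1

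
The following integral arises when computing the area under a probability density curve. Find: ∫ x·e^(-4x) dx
Integration by parts: u = x, dv = e^(-4x) dx
du = dx, v = e^(-4x)/(-4)
= x·e^(-4x)/(-4) - ∫ e^(-4x)/(-4) dx
= x·e^(-4x)/(-4) - e^(-4x)/16 + C

Answer: e^(-4x)(x/(-4) - 1/16) + C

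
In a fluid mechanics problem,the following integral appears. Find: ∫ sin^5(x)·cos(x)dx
Let u = sin(x), du = cos(x) dx
∫ u^5 du = u^6/6 + C

Answer: sin^6(x)/6 + C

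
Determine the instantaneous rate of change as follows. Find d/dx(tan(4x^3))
Chain rule: d/dx[tan(u)]=sec²(u)·u' where u=4x^3
u'=12x^2

Answer: 12x^2·sec²(4x^3)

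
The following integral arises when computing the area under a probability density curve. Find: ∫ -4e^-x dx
Since d/dx[e^-x] = - e^-x, we get 4e^-x+C

Answer: 4e^-x+C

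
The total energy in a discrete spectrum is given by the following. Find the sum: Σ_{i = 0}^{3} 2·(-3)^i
Geometric series: S = a(1 - r^n)/(1 - r)
a = 2, r = -3, n = 4
S = 2(1 - 81)/4 = -40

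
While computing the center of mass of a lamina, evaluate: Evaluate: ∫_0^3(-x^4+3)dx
Step 1: Find antiderivative F(x)=(-1/5)x^5 + 3x
Step 2: F(3) - F(0)=-198/5 - (0)=-198/5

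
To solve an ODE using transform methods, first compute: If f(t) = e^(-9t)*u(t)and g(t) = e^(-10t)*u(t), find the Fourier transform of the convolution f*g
By the convolution theorem: F{f*g} = F(omega)*G(omega)
F(omega) = 1/(9+j*omega), G(omega) = 1/(10+j*omega)
F{f*g} = 1/((9+j*omega)(10+j*omega))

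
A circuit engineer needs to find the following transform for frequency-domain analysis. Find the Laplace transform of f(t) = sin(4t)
L{sin(wt)}=w/(s² + w²)
L{sin(4t)}=4/(s² + 16)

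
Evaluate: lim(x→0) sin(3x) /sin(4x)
sin(u) ≈ u for small u:
sin(3x)/sin(4x) ≈ 3x/(4x) = 3/4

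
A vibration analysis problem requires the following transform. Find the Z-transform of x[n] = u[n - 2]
Using the time-shift property: Z{u[n-2]}=z^(-2)*z/(z-1)
=z^(-1)/(z-1)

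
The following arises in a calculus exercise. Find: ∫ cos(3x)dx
Using substitution u = 3x: ∫ cos(u) du/3 = sin(u)/3 + C

Answer: (1/3)sin(3x) + C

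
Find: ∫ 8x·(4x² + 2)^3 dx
Let u=4x²+2, du=8x dx
∫ u^3 du=u^4/4+C

Answer: (4x²+2)^4/4+C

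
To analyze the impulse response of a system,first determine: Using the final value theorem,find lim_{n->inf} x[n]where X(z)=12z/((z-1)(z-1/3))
Final value theorem: lim x[n] = lim_{z->1} (z-1)*X(z)
(z-1)*X(z) = 12z/(z-1/3)
As z->1: 12/(1-1/3) = 12/(2/3) = 18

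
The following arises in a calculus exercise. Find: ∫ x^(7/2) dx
Power rule: ∫ x^(7/2) dx = x^(9/2)/(9/2) + C

Answer: (2/9)·x^(9/2) + C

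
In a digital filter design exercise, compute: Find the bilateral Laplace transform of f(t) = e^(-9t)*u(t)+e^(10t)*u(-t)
For e^(-9t)*u(t): L = 1/(s+9), Re(s) > -9
For e^(10t)*u(-t): L = -1/(s-10), Re(s) < 10
Combined: F(s) = 1/(s+9)-1/(s-10), -9 < Re(s) < 10

Answer: 1/(s+9)-1/(s-10), ROC: -9 < Re(s) < 10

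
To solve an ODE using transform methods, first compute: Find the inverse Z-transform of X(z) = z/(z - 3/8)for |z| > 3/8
Standard pair: z/(z-a) <-> a^n*u[n] for causal signals
With a = 3/8: x[n] = (3/8)^n*u[n]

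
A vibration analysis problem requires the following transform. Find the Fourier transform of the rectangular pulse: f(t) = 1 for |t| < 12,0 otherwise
F(omega)=integral from -12 to 12 of e^(-j * omega * t) dt
=2 * sin(12 * omega)/omega=24 * sinc(12 * omega/pi)

Answer: 2 * sin(12 * omega)/omega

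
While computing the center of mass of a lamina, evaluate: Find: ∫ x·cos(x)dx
By parts: u=x, dv=cos(x) dx
du=dx, v=sin(x)
=x·sin(x)+cos(x)+C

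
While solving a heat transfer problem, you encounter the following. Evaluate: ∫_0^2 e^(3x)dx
Antiderivative: (1/3)e^(3x)
Evaluate: (1/3)(e^6 - 1)

Answer: (e^6 - 1)/3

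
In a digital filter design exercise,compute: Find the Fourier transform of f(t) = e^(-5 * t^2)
The Fourier transform of a Gaussian e^(-a * t^2) is sqrt(pi/a) * e^(-omega^2/(4a)).
With a=5: F(omega)=sqrt(pi/5) * e^(-omega^2/20)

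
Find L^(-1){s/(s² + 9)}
L^(-1){s/(s² + w²)}=cos(wt)
Here w=3

Answer: cos(3t)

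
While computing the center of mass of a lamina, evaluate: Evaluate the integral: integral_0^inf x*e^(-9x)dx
This is a Gamma integral. Substitute u=9x (du=9 dx):
integral_0^inf x * e^(-9x) dx=(1/9^2) integral_0^inf u^1 * e^(-u) du
=Gamma(2)/9^2=1!/9^2=1/81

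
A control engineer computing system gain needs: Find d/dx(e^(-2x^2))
Chain rule: d/dx[e^u]=e^u · u' where u=-2x^2
u'=-4x

Answer: -4x·e^(-2x^2)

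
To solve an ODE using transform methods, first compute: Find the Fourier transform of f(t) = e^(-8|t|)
Using the standard pair: F{e^(-a|t|)}=2a/(a^2 + omega^2)
With a=8: F(omega)=16/(64 + omega^2)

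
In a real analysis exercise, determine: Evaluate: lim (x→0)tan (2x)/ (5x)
tan(u) ≈ u for small u:
tan(2x)/(5x) ≈ 2x/(5x)=2/5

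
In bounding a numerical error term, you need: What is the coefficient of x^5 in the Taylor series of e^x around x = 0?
Taylor series of e^x = Σ x^n/n!
Coefficient of x^5 = 1/5! = 1/120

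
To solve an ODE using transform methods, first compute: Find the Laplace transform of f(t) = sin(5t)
L{sin(wt)} = w/(s² + w²)
L{sin(5t)} = 5/(s² + 25)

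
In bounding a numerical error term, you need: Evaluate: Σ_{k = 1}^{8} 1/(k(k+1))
Partial fractions: 1/(k(k+1)) = 1/k - 1/(k+1)
Telescoping sum: 1(1-1/9) = 1·8/9

Answer: 8/9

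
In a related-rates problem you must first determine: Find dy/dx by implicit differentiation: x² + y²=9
Differentiate both sides: 2x + 2y·(dy/dx) = 0
Solve: dy/dx = -2x/(2y) = -x/y

Answer: dy/dx = -x/y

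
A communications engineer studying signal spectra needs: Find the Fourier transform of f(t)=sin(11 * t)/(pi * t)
sin(W*t)/(pi*t)=(W/pi)*sinc(W*t/pi) is the impulse response of the ideal low-pass filter with cutoff W (here W=11).
Its Fourier transform is a rectangular function:
F(omega)=1 for |omega| < 11, 0 otherwise

Answer: rect(omega/22) [i.e., 1 for |omega| < 11, 0 otherwise]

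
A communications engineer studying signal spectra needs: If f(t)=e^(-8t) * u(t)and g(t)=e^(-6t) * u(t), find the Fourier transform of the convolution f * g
By the convolution theorem: F{f * g}=F(omega) * G(omega)
F(omega)=1/(8+j * omega), G(omega)=1/(6+j * omega)
F{f * g}=1/((8+j * omega)(6+j * omega))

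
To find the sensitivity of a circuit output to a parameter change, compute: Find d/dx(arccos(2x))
d/dx[arccos(u)] = -u'/√(1-u²), u = 2x, u' = 2

Answer: -2/√(1 - 4x²)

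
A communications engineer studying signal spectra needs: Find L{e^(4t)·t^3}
First shifting: L{e^(at)f(t)} = F(s-a)
L{t^3} = 6/s^4
Shift s → s-4: 6/(s-4)^4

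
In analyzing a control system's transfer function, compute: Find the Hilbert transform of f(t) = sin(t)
The Hilbert transform shifts each frequency component by -pi/2.
H{sin(wt)} = -cos(wt)
With w = 1: H{sin(t)} = -cos(t)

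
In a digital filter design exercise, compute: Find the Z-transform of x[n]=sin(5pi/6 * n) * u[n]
Z{sin(w0 * n) * u[n]}=z * sin(w0)/(z^2 - 2z * cos(w0) + 1)
With w0=5pi/6: X(z)=z * sin(5pi/6)/(z^2 - 2z * cos(5pi/6) + 1)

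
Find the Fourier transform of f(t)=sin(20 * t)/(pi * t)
sin(W*t)/(pi*t)=(W/pi)*sinc(W*t/pi) is the impulse response of the ideal low-pass filter with cutoff W (here W=20).
Its Fourier transform is a rectangular function:
F(omega)=1 for |omega| < 20, 0 otherwise

Answer: rect(omega/40) [i.e., 1 for |omega| < 20, 0 otherwise]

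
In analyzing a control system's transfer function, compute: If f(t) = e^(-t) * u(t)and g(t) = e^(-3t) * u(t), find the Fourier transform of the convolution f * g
By the convolution theorem: F{f*g} = F(omega)*G(omega)
F(omega) = 1/(1+j*omega), G(omega) = 1/(3+j*omega)
F{f*g} = 1/((1+j*omega)(3+j*omega))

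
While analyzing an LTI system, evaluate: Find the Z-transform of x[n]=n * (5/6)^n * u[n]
Using the property Z{n*a^n*u[n]}=az/(z-a)^2
With a=5/6: X(z)=(5/6)z/(z - 5/6)^2, |z| > 5/6

Answer: (5/6)z/(z - 5/6)^2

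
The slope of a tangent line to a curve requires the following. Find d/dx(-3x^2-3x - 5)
Power rule: d/dx(ax^n) = n·a·x^(n-1)
Term by term: -6·x - 3

Answer: -6x - 3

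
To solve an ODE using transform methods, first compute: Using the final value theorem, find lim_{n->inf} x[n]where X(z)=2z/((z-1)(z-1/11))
Final value theorem: lim x[n] = lim_{z->1} (z-1)*X(z)
(z-1)*X(z) = 2z/(z-1/11)
As z->1: 2/(1-1/11) = 2/(10/11) = 11/5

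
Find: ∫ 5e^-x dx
Since d/dx[e^-x]=- e^-x, we get -5e^-x + C

Answer: -5e^-x + C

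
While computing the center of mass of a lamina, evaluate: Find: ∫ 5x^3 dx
Using power rule: ∫ 5x^3 dx=5/4 x^4 + C=(5/4)x^4 + C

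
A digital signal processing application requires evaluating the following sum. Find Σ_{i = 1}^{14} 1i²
=1·n(n+1)(2n+1)/6=1·14·15·29/6=1015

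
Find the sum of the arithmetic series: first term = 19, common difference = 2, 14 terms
Last term: a_n=19+(14-1)·2=45
Sum=n(a_1+a_n)/2=14(19+45)/2=448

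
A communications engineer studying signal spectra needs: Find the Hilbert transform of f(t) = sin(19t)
The Hilbert transform shifts each frequency component by -pi/2.
H{sin(wt)}=-cos(wt)
With w=19: H{sin(19t)}=-cos(19t)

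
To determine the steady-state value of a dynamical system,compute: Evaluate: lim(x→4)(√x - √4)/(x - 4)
Multiply by conjugate (√x+√4)/(√x+√4):
=(x - 4)/((x - 4)(√x+√4))=1/(√x+√4)
As x → 4: 1/(2√4)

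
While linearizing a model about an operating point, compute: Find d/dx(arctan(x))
d/dx[arctan(u)]=u'/(1+u²), u=x, u'=1

Answer: 1/(1+x²)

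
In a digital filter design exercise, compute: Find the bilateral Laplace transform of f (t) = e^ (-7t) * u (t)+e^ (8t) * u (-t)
For e^(-7t)*u(t): L = 1/(s+7), Re(s) > -7
For e^(8t)*u(-t): L = -1/(s-8), Re(s) < 8
Combined: F(s) = 1/(s+7)-1/(s-8), -7 < Re(s) < 8

Answer: 1/(s+7)-1/(s-8), ROC: -7 < Re(s) < 8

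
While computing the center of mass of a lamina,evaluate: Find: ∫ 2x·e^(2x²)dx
Let u = 2x², du = 4x dx
∫ (1/2)e^u du = e^u/2+C

Answer: e^(2x²)/2+C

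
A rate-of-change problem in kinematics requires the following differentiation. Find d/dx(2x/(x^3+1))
Quotient rule: (f/g)'=(f'g - fg')/g²
f=2x, f'=2
g=x^3 + 1, g'=3x^2

Answer: (2·(x^3 + 1) - 6x^3)/(x^3 + 1)²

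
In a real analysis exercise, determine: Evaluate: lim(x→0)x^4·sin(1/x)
Squeeze theorem: -|x^4| ≤ x^4·sin(1/x) ≤ |x^4|
Since x^4 → 0 as x → 0, by squeeze theorem the limit is 0

Answer: 0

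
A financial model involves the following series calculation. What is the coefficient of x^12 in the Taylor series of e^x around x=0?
Taylor series of e^x = Σ x^n/n!
Coefficient of x^12 = 1/12! = 1/479001600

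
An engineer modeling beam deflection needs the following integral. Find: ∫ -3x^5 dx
Using power rule: ∫ -3x^5 dx=-3/6 x^6+C=(-1/2)x^6+C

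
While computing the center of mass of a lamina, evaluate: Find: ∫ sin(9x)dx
Using substitution u=9x: ∫ sin(u) du/9=-cos(u)/9+C

Answer: (-1/9)cos(9x)+C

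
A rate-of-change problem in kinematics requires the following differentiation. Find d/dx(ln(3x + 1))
Chain rule: d/dx[ln(u)]=u'/u where u=3x+1
u'=3

Answer: (3)/(3x+1)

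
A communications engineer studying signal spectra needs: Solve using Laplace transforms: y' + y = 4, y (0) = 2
Take L of both sides: sY(s) - 2 + Y(s)=4/s
Y(s)(s + 1)=4/s + 2
Y(s)=4/(s(s + 1)) + 2/(s + 1)
Partial fractions: 4/(s(s + 1))=4/s - 4/(s + 1)
So Y(s)=4/s - 2/(s + 1)
Inverse transform (L^(-1){1/s}=1, L^(-1){1/(s + 1)}=e^(-t)):

Answer: y(t)=4 - 2·e^(-t)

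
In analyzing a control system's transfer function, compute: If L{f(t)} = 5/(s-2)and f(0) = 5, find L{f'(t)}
L{f'(t)} = s·F(s) - f(0) = 5s/(s-2) - 5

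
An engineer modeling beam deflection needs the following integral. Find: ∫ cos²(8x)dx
Using identity cos²(u) = (1 + cos(2u))/2:
∫ (1 + cos(16x))/2 dx = x/2 + sin(16x)/32 + C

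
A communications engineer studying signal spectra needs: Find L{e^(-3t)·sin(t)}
First shifting: L{e^(at)f(t)} = F(s-a)
L{sin(t)} = 1/(s²+1)
Shift: 1/((s+3)²+1)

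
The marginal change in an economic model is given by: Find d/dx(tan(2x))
Chain rule: d/dx[tan(u)]=sec²(u)·u' where u=2x
u'=2

Answer: 2·sec²(2x)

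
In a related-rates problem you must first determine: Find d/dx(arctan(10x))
d/dx[arctan(u)] = u'/(1+u²), u = 10x, u' = 10

Answer: 10/(1+100x²)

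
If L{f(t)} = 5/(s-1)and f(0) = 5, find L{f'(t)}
L{f'(t)}=s·F(s) - f(0)=5s/(s-1)-5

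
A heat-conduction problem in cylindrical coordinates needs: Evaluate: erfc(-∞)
erfc(x)=1 - erf(x); erfc(-∞)=1 - erf(-∞)=1 - (-1)=2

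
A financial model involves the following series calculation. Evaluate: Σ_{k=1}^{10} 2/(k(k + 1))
Partial fractions: 2/(k(k+1))=2/k - 2/(k+1)
Telescoping sum: 2(1-1/11)=2·10/11

Answer: 20/11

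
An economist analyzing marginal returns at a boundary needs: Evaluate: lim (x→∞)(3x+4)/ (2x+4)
Divide numerator and denominator by x:
lim (3 + 4/x)/(2 + 4/x)=3/2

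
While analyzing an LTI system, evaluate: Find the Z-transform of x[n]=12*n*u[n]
Z{n*u[n]} = z/(z-1)^2
By linearity: Z{12*n*u[n]} = 12z/(z-1)^2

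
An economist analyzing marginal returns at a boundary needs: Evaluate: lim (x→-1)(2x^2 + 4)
Polynomial is continuous, so substitute x = -1:
2·(-1)^2+4 = 6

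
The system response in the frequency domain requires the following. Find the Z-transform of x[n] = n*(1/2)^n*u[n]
Using the property Z{n * a^n * u[n]} = az/(z-a)^2
With a = 1/2: X(z) = (1/2)z/(z - 1/2)^2, |z| > 1/2

Answer: (1/2)z/(z - 1/2)^2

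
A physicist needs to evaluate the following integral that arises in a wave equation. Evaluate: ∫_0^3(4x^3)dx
Step 1: Find antiderivative F(x) = x^4
Step 2: F(3) - F(0) = 81 - (0) = 81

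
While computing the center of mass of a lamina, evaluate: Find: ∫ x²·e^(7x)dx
Integration by parts twice:
First: u = x², dv = e^(7x) dx => x²e^(7x)/7 - (2/7)∫ xe^(7x) dx
Second (∫ xe^(7x) dx): xe^(7x)/7 - e^(7x)/49
Combining: e^(7x)(x²/7-2x/49+2/343)+C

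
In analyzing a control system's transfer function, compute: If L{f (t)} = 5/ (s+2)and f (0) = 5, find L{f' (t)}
L{f'(t)}=s·F(s) - f(0)=5s/(s+2)-5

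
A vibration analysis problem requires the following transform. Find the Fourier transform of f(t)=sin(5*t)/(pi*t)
sin(W*t)/(pi*t) = (W/pi)*sinc(W*t/pi) is the impulse response of the ideal low-pass filter with cutoff W (here W = 5).
Its Fourier transform is a rectangular function:
F(omega) = 1 for |omega| < 5, 0 otherwise

Answer: rect(omega/10) [i.e., 1 for |omega| < 5, 0 otherwise]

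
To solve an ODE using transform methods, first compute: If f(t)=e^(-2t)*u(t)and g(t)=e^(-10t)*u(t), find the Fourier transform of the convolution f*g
By the convolution theorem: F{f*g} = F(omega)*G(omega)
F(omega) = 1/(2 + j*omega), G(omega) = 1/(10 + j*omega)
F{f*g} = 1/((2 + j*omega)(10 + j*omega))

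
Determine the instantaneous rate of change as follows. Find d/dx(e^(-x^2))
Chain rule: d/dx[e^u] = e^u · u' where u = -x^2
u' = -2x

Answer: -2x·e^(-x^2)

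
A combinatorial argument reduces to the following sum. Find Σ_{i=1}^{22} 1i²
= 1·n(n+1)(2n+1)/6 = 1·22·23·45/6 = 3795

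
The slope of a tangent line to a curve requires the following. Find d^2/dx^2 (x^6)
Apply power rule 2 times:
d^1: 6x^5
d^2: 30x^4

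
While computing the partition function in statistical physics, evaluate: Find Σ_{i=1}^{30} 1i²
=1·n(n+1)(2n+1)/6=1·30·31·61/6=9455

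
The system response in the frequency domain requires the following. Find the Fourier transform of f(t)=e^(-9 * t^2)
The Fourier transform of a Gaussian e^(-a*t^2) is sqrt(pi/a)*e^(-omega^2/(4a)).
With a = 9: F(omega) = sqrt(pi)/3*e^(-omega^2/36)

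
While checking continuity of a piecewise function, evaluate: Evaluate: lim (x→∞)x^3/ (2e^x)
Apply L'Hôpital 3 times (∞/∞ each time):
Eventually get 3!/(2e^x) → 0

Answer: 0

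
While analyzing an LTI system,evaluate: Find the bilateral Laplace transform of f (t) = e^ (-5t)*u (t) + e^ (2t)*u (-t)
For e^(-5t) * u(t): L = 1/(s+5), Re(s) > -5
For e^(2t) * u(-t): L = -1/(s-2), Re(s) < 2
Combined: F(s) = 1/(s+5)-1/(s-2), -5 < Re(s) < 2

Answer: 1/(s+5)-1/(s-2), ROC: -5 < Re(s) < 2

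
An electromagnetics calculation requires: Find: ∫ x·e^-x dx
Integration by parts: u=x, dv=e^-x dx
du=dx, v=-e^-x
=-x·e^-x - ∫ -e^-x dx
=-x·e^-x - e^-x+C

Answer: -e^-x(x+1)+C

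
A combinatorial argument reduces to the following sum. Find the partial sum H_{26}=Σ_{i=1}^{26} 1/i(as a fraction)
H_26 = 1 + 1/2 + 1/3 + ... + 1/26
= 34395742267/8923714800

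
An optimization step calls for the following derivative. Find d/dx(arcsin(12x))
d/dx[arcsin(u)]=u'/√(1-u²), u=12x, u'=12

Answer: 12/√(1-144x²)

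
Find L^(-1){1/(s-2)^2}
L^(-1){1/(s-a)^n} = t^(n-1)·e^(at)/(n-1)!
Here a = 2, n = 2: t^1·e^(2t)/1

Answer: t·e^(2t)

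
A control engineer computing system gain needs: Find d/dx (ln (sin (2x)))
Chain rule: d/dx[ln(u)]=u'/u where u=sin(2x)
u'=2cos(2x)

Answer: (2cos(2x))/(sin(2x))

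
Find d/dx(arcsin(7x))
d/dx[arcsin(u)] = u'/√(1-u²), u = 7x, u' = 7

Answer: 7/√(1 - 49x²)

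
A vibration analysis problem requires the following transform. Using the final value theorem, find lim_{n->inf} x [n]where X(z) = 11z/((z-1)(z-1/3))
Final value theorem: lim x[n] = lim_{z->1} (z-1)*X(z)
(z-1)*X(z) = 11z/(z-1/3)
As z->1: 11/(1 - 1/3) = 11/(2/3) = 33/2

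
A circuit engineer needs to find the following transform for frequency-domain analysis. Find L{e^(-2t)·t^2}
First shifting: L{e^(at)f(t)} = F(s-a)
L{t^2} = 2/s^3
Shift s → s+2: 2/(s+2)^3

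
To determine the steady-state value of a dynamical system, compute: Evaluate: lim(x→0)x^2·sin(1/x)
Squeeze theorem: -|x^2| ≤ x^2·sin(1/x) ≤ |x^2|
Since x^2 → 0 as x → 0, by squeeze theorem the limit is 0

Answer: 0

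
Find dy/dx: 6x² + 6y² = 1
Differentiate: 12x+12y·(dy/dx)=0
dy/dx=-12x/(12y)=-1·(x/y)

Answer: dy/dx=-1·(x/y)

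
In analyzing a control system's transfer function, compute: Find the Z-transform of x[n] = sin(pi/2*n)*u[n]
Z{sin(w0 * n) * u[n]} = z * sin(w0)/(z^2-2z * cos(w0)+1)
With w0 = pi/2: X(z) = z * sin(pi/2)/(z^2-2z * cos(pi/2)+1)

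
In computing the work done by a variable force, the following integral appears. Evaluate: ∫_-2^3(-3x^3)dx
Step 1: Find antiderivative F(x) = (-3/4)x^4
Step 2: F(3) - F(-2) = -243/4 - (-12) = -195/4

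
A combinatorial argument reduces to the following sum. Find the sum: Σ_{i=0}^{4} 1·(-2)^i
Geometric series: S=a(1 - r^n)/(1 - r)
a=1, r=-2, n=5
S=1(1 + 32)/3=11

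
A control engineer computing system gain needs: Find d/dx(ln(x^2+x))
Chain rule: d/dx[ln(u)] = u'/u where u = x^2+x
u' = 2x+1

Answer: (2x+1)/(x^2+x)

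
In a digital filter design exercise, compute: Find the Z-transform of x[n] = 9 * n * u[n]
Z{n*u[n]} = z/(z-1)^2
By linearity: Z{9*n*u[n]} = 9z/(z-1)^2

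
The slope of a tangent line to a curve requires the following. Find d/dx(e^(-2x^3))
Chain rule: d/dx[e^u]=e^u · u' where u=-2x^3
u'=-6x^2

Answer: -6x^2·e^(-2x^3)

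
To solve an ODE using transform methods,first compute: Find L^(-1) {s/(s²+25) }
L^(-1){s/(s²+w²)}=cos(wt)
Here w=5

Answer: cos(5t)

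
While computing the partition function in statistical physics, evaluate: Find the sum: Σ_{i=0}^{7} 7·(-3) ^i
Geometric series: S = a(1 - r^n)/(1 - r)
a = 7, r = -3, n = 8
S = 7(1 - 6561)/4 = -11480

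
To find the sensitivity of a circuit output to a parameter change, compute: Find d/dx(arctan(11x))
d/dx[arctan(u)] = u'/(1 + u²), u = 11x, u' = 11

Answer: 11/(1 + 121x²)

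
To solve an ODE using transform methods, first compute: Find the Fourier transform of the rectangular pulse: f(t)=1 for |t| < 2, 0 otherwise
F(omega)=integral from -2 to 2 of e^(-j * omega * t) dt
=2 * sin(2 * omega)/omega=4 * sinc(2 * omega/pi)

Answer: 2 * sin(2 * omega)/omega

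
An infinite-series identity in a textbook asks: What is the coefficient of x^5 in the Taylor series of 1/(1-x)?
1/(1-x)=Σ x^n for |x|<1
All coefficients are 1

Answer: 1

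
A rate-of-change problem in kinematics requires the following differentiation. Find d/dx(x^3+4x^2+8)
Power rule: d/dx(ax^n)=n·a·x^(n-1)
Term by term: 3·x^2+8·x

Answer: 3x^2+8x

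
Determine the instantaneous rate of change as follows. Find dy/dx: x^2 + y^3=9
Differentiate: 2x + 3y^2·(dy/dx) = 0
dy/dx = -2x/(3y^2)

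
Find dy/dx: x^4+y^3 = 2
Differentiate: 4x^3 + 3y^2·(dy/dx)=0
dy/dx=-4x^3/(3y^2)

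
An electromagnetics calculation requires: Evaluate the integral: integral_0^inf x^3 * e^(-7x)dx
This is a Gamma integral. Substitute u=7x (du=7 dx):
integral_0^inf x^3*e^(-7x) dx=(1/7^4) integral_0^inf u^3*e^(-u) du
=Gamma(4)/7^4=3!/7^4=6/2401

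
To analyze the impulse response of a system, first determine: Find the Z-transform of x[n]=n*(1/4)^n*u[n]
Using the property Z{n * a^n * u[n]}=az/(z-a)^2
With a=1/4: X(z)=(1/4)z/(z - 1/4)^2, |z| > 1/4

Answer: (1/4)z/(z - 1/4)^2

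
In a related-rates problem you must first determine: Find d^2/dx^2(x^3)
Apply power rule 2 times:
d^1: 3x^2
d^2: 6x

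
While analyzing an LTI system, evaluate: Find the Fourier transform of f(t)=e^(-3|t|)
Using the standard pair: F{e^(-a|t|)} = 2a/(a^2 + omega^2)
With a = 3: F(omega) = 6/(9 + omega^2)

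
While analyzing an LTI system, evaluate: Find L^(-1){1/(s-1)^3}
L^(-1){1/(s-a)^n} = t^(n-1)·e^(at)/(n-1)!
Here a = 1, n = 3: t^2·e^(t)/2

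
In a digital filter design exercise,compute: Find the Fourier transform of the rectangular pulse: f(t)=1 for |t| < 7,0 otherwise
F(omega)=integral from -7 to 7 of e^(-j*omega*t) dt
=2*sin(7*omega)/omega=14*sinc(7*omega/pi)

Answer: 2*sin(7*omega)/omega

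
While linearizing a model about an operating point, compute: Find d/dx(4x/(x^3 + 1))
Quotient rule: (f/g)' = (f'g - fg')/g²
f = 4x, f' = 4
g = x^3 + 1, g' = 3x^2

Answer: (4·(x^3 + 1) - 12x^3)/(x^3 + 1)²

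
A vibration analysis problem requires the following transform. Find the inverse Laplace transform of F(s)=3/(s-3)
L^(-1){3/(s-a)}=c·e^(at)
Here a=3, c=3

Answer: 3e^(3t)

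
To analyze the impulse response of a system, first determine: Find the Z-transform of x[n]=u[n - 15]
Using the time-shift property: Z{u[n-15]}=z^(-15)*z/(z-1)
=z^(-14)/(z-1)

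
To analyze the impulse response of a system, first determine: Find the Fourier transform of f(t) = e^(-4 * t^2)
The Fourier transform of a Gaussian e^(-a * t^2) is sqrt(pi/a) * e^(-omega^2/(4a)).
With a = 4: F(omega) = sqrt(pi)/2 * e^(-omega^2/16)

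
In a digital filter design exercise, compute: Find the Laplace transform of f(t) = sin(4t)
L{sin(wt)}=w/(s² + w²)
L{sin(4t)}=4/(s² + 16)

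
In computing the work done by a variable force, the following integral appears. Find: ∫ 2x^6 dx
Using power rule: ∫ 2x^6 dx = 2/7 x^7 + C = (2/7)x^7 + C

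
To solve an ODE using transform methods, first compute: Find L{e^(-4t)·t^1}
First shifting: L{e^(at)f(t)} = F(s-a)
L{t^1} = 1/s^2
Shift s → s + 4: 1/(s + 4)^2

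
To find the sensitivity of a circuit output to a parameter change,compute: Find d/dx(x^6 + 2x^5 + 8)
Power rule: d/dx(ax^n) = n·a·x^(n-1)
Term by term: 6·x^5 + 10·x^4

Answer: 6x^5 + 10x^4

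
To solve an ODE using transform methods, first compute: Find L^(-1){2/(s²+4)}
L^(-1){w/(s² + w²)} = sin(wt)
Here w = 2

Answer: sin(2t)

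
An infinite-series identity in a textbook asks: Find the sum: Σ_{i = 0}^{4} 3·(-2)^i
Geometric series: S = a(1 - r^n)/(1 - r)
a = 3, r = -2, n = 5
S = 3(1 + 32)/3 = 33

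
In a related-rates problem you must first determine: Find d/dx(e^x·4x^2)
Product rule: (fg)'=f'g+fg'
f=e^x, f'=e^x
g=4x^2, g'=8x

Answer: 4·e^x·x^2+8·e^x·x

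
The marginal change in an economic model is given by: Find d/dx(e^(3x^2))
Chain rule: d/dx[e^u]=e^u · u' where u=3x^2
u'=6x

Answer: 6x·e^(3x^2)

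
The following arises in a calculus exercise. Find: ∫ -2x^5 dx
Using power rule: ∫ -2x^5 dx=-2/6 x^6+C=(-1/3)x^6+C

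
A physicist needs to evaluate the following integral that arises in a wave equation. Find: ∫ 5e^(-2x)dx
Since d/dx[e^(-2x)]=-2e^(-2x), we get -5/2 e^(-2x)+C

Answer: (-5/2)e^(-2x)+C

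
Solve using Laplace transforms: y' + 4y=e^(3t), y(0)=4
Take L: sY - 4 + 4Y=1/(s-3)
Y(s + 4)=1/(s-3) + 4
Y=1/((s-3)(s + 4)) + 4/(s + 4)
Partial fractions: 1/((s-3)(s + 4))=(1/7)/(s-3) - (1/7)/(s + 4)
So Y=(1/7)/(s-3) + (27/7)/(s + 4)
Inverse Laplace transform (L^(-1){1/(s-3)}=e^(3t), L^(-1){1/(s + 4)}=e^(-4t)):

Answer: y(t)=(1/7)·e^(3t) + (27/7)·e^(-4t)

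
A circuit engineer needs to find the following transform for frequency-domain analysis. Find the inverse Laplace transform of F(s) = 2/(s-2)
L^(-1){2/(s-a)}=c·e^(at)
Here a=2, c=2

Answer: 2e^(2t)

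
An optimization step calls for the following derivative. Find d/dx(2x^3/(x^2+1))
Quotient rule: (f/g)'=(f'g - fg')/g²
f=2x^3, f'=6x^2
g=x^2 + 1, g'=2x

Answer: (6x^2·(x^2 + 1) - 4x^4)/(x^2 + 1)²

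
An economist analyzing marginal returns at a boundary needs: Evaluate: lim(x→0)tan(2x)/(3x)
tan(u) ≈ u for small u:
tan(2x)/(3x) ≈ 2x/(3x)=2/3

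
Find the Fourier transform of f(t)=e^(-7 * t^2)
The Fourier transform of a Gaussian e^(-a * t^2) is sqrt(pi/a) * e^(-omega^2/(4a)).
With a=7: F(omega)=sqrt(pi/7) * e^(-omega^2/28)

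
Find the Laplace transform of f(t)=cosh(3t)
L{cosh(at)}=s/(s²-a²)
L{cosh(3t)}=s/(s²-9)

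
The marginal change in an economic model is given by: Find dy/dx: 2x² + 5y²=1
Differentiate: 4x + 10y·(dy/dx)=0
dy/dx=-4x/(10y)=-(2/5)·(x/y)

Answer: dy/dx=-(2/5)·(x/y)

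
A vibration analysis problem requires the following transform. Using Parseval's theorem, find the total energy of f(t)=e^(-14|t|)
Parseval's theorem: E=integral |f(t)|^2 dt=(1/2pi) integral |F(omega)|^2 domega
E=integral_{-inf}^{inf} e^(-28|t|) dt=2*integral_0^inf e^(-28t) dt=2/(2*14)=1/14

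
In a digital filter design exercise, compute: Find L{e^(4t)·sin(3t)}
First shifting: L{e^(at)f(t)}=F(s-a)
L{sin(3t)}=3/(s²+9)
Shift: 3/((s-4)²+9)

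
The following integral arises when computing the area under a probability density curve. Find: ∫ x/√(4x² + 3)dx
Let u = 4x² + 3, du = 8x dx
∫ (1/8)·u^(-1/2) du = √u/4 + C

Answer: √(4x² + 3)/4 + C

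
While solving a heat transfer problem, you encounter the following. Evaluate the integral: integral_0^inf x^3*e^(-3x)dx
This is a Gamma integral. Substitute u = 3x (du = 3 dx):
integral_0^inf x^3 * e^(-3x) dx = (1/3^4) integral_0^inf u^3 * e^(-u) du
= Gamma(4)/3^4 = 3!/3^4 = 6/81

Answer: 2/27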